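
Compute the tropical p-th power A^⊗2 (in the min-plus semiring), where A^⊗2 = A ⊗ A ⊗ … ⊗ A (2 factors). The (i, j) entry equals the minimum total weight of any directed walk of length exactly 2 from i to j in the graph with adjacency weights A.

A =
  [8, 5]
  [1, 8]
A^⊗2 =
  [6, 13]
  [9, 6]

Each entry (A^⊗2)_ij equals the minimum over all length-2 walks i = v_0 → v_1 → … → v_2 = j of Σ_t A[v_t][v_{t+1}]. For example, for (i, j) = (0, 1) we minimise over 2 possible intermediate vertex sequences; the minimum is 13, attained along the walk 0 → 0 → 1.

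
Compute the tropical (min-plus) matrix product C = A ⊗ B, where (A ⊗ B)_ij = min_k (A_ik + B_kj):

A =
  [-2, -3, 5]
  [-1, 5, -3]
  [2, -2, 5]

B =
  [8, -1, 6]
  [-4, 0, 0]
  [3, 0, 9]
A ⊗ B =
  [-7, -3, -3]
  [0, -3, 5]
  [-6, -2, -2]

Apply the min-plus product entry-by-entry:
  C[0][0] = min over k of (A[0][0] + B[0][0] = -2 + 8 = 6, A[0][1] + B[1][0] = -3 + -4 = -7, A[0][2] + B[2][0] = 5 + 3 = 8) = -7 (attained at k = 1)
  C[0][1] = min over k of (A[0][0] + B[0][1] = -2 + -1 = -3, A[0][1] + B[1][1] = -3 + 0 = -3, A[0][2] + B[2][1] = 5 + 0 = 5) = -3 (attained at k = 0)
  C[0][2] = min over k of (A[0][0] + B[0][2] = -2 + 6 = 4, A[0][1] + B[1][2] = -3 + 0 = -3, A[0][2] + B[2][2] = 5 + 9 = 14) = -3 (attained at k = 1)
  C[1][0] = min over k of (A[1][0] + B[0][0] = -1 + 8 = 7, A[1][1] + B[1][0] = 5 + -4 = 1, A[1][2] + B[2][0] = -3 + 3 = 0) = 0 (attained at k = 2)
  C[1][1] = min over k of (A[1][0] + B[0][1] = -1 + -1 = -2, A[1][1] + B[1][1] = 5 + 0 = 5, A[1][2] + B[2][1] = -3 + 0 = -3) = -3 (attained at k = 2)
  C[1][2] = min over k of (A[1][0] + B[0][2] = -1 + 6 = 5, A[1][1] + B[1][2] = 5 + 0 = 5, A[1][2] + B[2][2] = -3 + 9 = 6) = 5 (attained at k = 0)
  C[2][0] = min over k of (A[2][0] + B[0][0] = 2 + 8 = 10, A[2][1] + B[1][0] = -2 + -4 = -6, A[2][2] + B[2][0] = 5 + 3 = 8) = -6 (attained at k = 1)
  C[2][1] = min over k of (A[2][0] + B[0][1] = 2 + -1 = 1, A[2][1] + B[1][1] = -2 + 0 = -2, A[2][2] + B[2][1] = 5 + 0 = 5) = -2 (attained at k = 1)
  C[2][2] = min over k of (A[2][0] + B[0][2] = 2 + 6 = 8, A[2][1] + B[1][2] = -2 + 0 = -2, A[2][2] + B[2][2] = 5 + 9 = 14) = -2 (attained at k = 1)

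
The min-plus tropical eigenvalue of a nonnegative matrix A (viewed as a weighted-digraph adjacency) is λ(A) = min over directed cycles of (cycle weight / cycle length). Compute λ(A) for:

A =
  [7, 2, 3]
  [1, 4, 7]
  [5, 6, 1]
λ(A) = 1

Enumerate directed cycles and compute their means (weight / length). Sample:
  cycle 0 → 0: weight = 7, length = 1, mean = 7/1 ≈ 7.000
  cycle 1 → 1: weight = 4, length = 1, mean = 4/1 ≈ 4.000
  cycle 2 → 2: weight = 1, length = 1, mean = 1/1 ≈ 1.000
  cycle 0 → 1 → 0: weight = 3, length = 2, mean = 3/2 ≈ 1.500
  cycle 0 → 2 → 0: weight = 8, length = 2, mean = 8/2 ≈ 4.000
  cycle 1 → 0 → 1: weight = 3, length = 2, mean = 3/2 ≈ 1.500
Minimum mean = 1.000, attained e.g. along the cycle 2 → 2 with weight 1 and length 1. So λ(A) = 1/1 = 1.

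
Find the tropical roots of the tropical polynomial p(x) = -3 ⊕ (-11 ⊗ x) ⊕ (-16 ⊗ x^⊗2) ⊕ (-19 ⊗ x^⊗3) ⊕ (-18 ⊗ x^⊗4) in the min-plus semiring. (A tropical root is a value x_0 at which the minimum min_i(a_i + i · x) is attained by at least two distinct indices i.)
Roots: {-1, 3, 5, 8}

Each tropical root is a break point of the lower envelope of the lines y = a_i + i · x (there are 5 lines, with slopes 0, 1, ..., 4). Only the lines that attain the minimum somewhere contribute to roots; other lines are dominated. Here the surviving (envelope) indices are i = 4, i = 3, i = 2, i = 1, i = 0.
Intersections between consecutive envelope lines give the roots: for adjacent envelope indices i < j the intersection is x = (a_i − a_j) / (j − i). Reading off the sorted break points: {-1, 3, 5, 8}.
Verification: at each break x_0, at least two indices attain the minimum of min_i(a_i + i · x_0).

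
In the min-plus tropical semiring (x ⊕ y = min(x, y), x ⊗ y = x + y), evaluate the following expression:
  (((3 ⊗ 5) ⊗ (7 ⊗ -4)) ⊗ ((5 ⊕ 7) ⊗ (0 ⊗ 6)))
(((3 ⊗ 5) ⊗ (7 ⊗ -4)) ⊗ ((5 ⊕ 7) ⊗ (0 ⊗ 6))) = 22

Expand innermost to outermost. Recall ⊕ takes the minimum of its arguments and ⊗ takes their sum. Working out the expression (((3 ⊗ 5) ⊗ (7 ⊗ -4)) ⊗ ((5 ⊕ 7) ⊗ (0 ⊗ 6))) gives 22.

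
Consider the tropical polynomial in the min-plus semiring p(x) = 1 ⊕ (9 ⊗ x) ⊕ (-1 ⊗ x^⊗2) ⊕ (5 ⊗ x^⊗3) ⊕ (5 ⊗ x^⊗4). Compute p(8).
p(8) = 1

A tropical monomial a ⊗ x^⊗i evaluates to a + i · x. Evaluating each term at x = 8:
  Term 0 contributes 1 + 0 · 8 = 1
  Term 1 contributes 9 + 1 · 8 = 17
  Term 2 contributes -1 + 2 · 8 = 15
  Term 3 contributes 5 + 3 · 8 = 29
  Term 4 contributes 5 + 4 · 8 = 37
p(8) = ⊕ of these = min[1, 17, 15, 29, 37] = 1.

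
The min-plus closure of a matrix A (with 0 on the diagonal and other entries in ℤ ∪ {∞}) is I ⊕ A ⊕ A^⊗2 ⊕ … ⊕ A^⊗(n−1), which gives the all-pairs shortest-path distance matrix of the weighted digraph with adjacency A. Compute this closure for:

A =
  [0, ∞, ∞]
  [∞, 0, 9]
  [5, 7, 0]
Closure =
  [0, ∞, ∞]
  [14, 0, 9]
  [5, 7, 0]

This is the Floyd-Warshall all-pairs shortest-path computation. For each intermediate vertex k = 0, 1, …, 2, update dist[i][j] ← min(dist[i][j], dist[i][k] + dist[k][j]). The final matrix gives, for each (i, j), the minimum total weight of any directed path from i to j (possibly empty when i = j).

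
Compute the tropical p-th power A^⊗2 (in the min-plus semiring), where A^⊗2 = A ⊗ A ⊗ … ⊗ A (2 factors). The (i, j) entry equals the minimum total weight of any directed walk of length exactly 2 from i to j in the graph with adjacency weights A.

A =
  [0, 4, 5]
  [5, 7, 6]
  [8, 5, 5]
A^⊗2 =
  [0, 4, 5]
  [5, 9, 10]
  [8, 10, 10]

Each entry (A^⊗2)_ij equals the minimum over all length-2 walks i = v_0 → v_1 → … → v_2 = j of Σ_t A[v_t][v_{t+1}]. For example, for (i, j) = (0, 2) we minimise over 3 possible intermediate vertex sequences; the minimum is 5, attained along the walk 0 → 0 → 2.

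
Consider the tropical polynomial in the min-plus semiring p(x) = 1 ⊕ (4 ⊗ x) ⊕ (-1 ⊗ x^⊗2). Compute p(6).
p(6) = 1

A tropical monomial a ⊗ x^⊗i evaluates to a + i · x. Evaluating each term at x = 6:
  Term 0 contributes 1 + 0 · 6 = 1
  Term 1 contributes 4 + 1 · 6 = 10
  Term 2 contributes -1 + 2 · 6 = 11
p(6) = ⊕ of these = min[1, 10, 11] = 1.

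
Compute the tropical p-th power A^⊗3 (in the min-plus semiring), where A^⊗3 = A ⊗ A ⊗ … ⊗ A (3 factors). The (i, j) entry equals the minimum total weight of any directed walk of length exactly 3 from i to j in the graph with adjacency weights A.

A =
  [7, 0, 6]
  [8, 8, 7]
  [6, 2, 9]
A^⊗3 =
  [13, 8, 14]
  [16, 13, 15]
  [14, 10, 13]

Each entry (A^⊗3)_ij equals the minimum over all length-3 walks i = v_0 → v_1 → … → v_3 = j of Σ_t A[v_t][v_{t+1}]. For example, for (i, j) = (0, 2) we minimise over 9 possible intermediate vertex sequences; the minimum is 14, attained along the walk 0 → 0 → 1 → 2.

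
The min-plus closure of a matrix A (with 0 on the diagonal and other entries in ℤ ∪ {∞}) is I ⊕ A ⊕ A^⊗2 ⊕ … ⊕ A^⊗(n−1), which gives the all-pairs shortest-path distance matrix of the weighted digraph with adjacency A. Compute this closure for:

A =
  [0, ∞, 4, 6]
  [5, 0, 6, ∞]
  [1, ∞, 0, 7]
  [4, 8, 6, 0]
Closure =
  [0, 14, 4, 6]
  [5, 0, 6, 11]
  [1, 15, 0, 7]
  [4, 8, 6, 0]

This is the Floyd-Warshall all-pairs shortest-path computation. For each intermediate vertex k = 0, 1, …, 3, update dist[i][j] ← min(dist[i][j], dist[i][k] + dist[k][j]). The final matrix gives, for each (i, j), the minimum total weight of any directed path from i to j (possibly empty when i = j).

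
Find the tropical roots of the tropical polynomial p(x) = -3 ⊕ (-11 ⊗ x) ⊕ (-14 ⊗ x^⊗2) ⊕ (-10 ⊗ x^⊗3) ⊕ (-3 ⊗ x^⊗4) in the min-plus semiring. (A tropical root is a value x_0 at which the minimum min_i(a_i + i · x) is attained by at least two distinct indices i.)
Roots: {-7, -4, 3, 8}

Each tropical root is a break point of the lower envelope of the lines y = a_i + i · x (there are 5 lines, with slopes 0, 1, ..., 4). Only the lines that attain the minimum somewhere contribute to roots; other lines are dominated. Here the surviving (envelope) indices are i = 4, i = 3, i = 2, i = 1, i = 0.
Intersections between consecutive envelope lines give the roots: for adjacent envelope indices i < j the intersection is x = (a_i − a_j) / (j − i). Reading off the sorted break points: {-7, -4, 3, 8}.
Verification: at each break x_0, at least two indices attain the minimum of min_i(a_i + i · x_0).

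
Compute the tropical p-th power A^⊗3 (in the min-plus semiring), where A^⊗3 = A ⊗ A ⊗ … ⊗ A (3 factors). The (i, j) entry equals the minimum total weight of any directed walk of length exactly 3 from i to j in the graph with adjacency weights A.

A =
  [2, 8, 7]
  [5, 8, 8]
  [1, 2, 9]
A^⊗3 =
  [6, 11, 11]
  [9, 14, 14]
  [5, 10, 10]

Each entry (A^⊗3)_ij equals the minimum over all length-3 walks i = v_0 → v_1 → … → v_3 = j of Σ_t A[v_t][v_{t+1}]. For example, for (i, j) = (0, 2) we minimise over 9 possible intermediate vertex sequences; the minimum is 11, attained along the walk 0 → 0 → 0 → 2.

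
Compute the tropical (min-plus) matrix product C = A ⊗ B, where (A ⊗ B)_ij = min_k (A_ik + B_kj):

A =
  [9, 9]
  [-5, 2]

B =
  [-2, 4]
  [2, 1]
A ⊗ B =
  [7, 10]
  [-7, -1]

Apply the min-plus product entry-by-entry:
  C[0][0] = min over k of (A[0][0] + B[0][0] = 9 + -2 = 7, A[0][1] + B[1][0] = 9 + 2 = 11) = 7 (attained at k = 0)
  C[0][1] = min over k of (A[0][0] + B[0][1] = 9 + 4 = 13, A[0][1] + B[1][1] = 9 + 1 = 10) = 10 (attained at k = 1)
  C[1][0] = min over k of (A[1][0] + B[0][0] = -5 + -2 = -7, A[1][1] + B[1][0] = 2 + 2 = 4) = -7 (attained at k = 0)
  C[1][1] = min over k of (A[1][0] + B[0][1] = -5 + 4 = -1, A[1][1] + B[1][1] = 2 + 1 = 3) = -1 (attained at k = 0)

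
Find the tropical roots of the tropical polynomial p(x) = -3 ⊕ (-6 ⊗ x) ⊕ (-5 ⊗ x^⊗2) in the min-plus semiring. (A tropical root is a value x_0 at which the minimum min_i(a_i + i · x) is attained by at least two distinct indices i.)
Roots: {-1, 3}

Each tropical root is a break point of the lower envelope of the lines y = a_i + i · x (there are 3 lines, with slopes 0, 1, ..., 2). Only the lines that attain the minimum somewhere contribute to roots; other lines are dominated. Here the surviving (envelope) indices are i = 2, i = 1, i = 0.
Intersections between consecutive envelope lines give the roots: for adjacent envelope indices i < j the intersection is x = (a_i − a_j) / (j − i). Reading off the sorted break points: {-1, 3}.
Verification: at each break x_0, at least two indices attain the minimum of min_i(a_i + i · x_0).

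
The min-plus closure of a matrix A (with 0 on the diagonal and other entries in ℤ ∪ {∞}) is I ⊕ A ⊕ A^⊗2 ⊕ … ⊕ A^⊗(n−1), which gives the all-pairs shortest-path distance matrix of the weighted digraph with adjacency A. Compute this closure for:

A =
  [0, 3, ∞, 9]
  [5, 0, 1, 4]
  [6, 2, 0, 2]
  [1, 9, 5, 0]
Closure =
  [0, 3, 4, 6]
  [4, 0, 1, 3]
  [3, 2, 0, 2]
  [1, 4, 5, 0]

This is the Floyd-Warshall all-pairs shortest-path computation. For each intermediate vertex k = 0, 1, …, 3, update dist[i][j] ← min(dist[i][j], dist[i][k] + dist[k][j]). The final matrix gives, for each (i, j), the minimum total weight of any directed path from i to j (possibly empty when i = j).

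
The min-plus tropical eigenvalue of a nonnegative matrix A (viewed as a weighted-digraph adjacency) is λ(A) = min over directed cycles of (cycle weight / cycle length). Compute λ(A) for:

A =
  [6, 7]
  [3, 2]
λ(A) = 2

Enumerate directed cycles and compute their means (weight / length). Sample:
  cycle 0 → 0: weight = 6, length = 1, mean = 6/1 ≈ 6.000
  cycle 1 → 1: weight = 2, length = 1, mean = 2/1 ≈ 2.000
  cycle 0 → 1 → 0: weight = 10, length = 2, mean = 10/2 ≈ 5.000
  cycle 1 → 0 → 1: weight = 10, length = 2, mean = 10/2 ≈ 5.000
Minimum mean = 2.000, attained e.g. along the cycle 1 → 1 with weight 2 and length 1. So λ(A) = 2/1 = 2.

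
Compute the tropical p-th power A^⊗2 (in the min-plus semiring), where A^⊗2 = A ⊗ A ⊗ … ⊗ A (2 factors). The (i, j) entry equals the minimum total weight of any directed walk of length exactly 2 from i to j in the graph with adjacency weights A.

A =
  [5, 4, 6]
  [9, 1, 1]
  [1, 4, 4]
A^⊗2 =
  [7, 5, 5]
  [2, 2, 2]
  [5, 5, 5]

Each entry (A^⊗2)_ij equals the minimum over all length-2 walks i = v_0 → v_1 → … → v_2 = j of Σ_t A[v_t][v_{t+1}]. For example, for (i, j) = (0, 2) we minimise over 3 possible intermediate vertex sequences; the minimum is 5, attained along the walk 0 → 1 → 2.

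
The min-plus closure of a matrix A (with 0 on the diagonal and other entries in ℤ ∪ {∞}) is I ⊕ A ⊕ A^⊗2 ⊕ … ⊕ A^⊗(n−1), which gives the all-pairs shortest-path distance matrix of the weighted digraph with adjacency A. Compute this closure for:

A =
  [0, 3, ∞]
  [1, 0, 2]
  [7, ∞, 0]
Closure =
  [0, 3, 5]
  [1, 0, 2]
  [7, 10, 0]

This is the Floyd-Warshall all-pairs shortest-path computation. For each intermediate vertex k = 0, 1, …, 2, update dist[i][j] ← min(dist[i][j], dist[i][k] + dist[k][j]). The final matrix gives, for each (i, j), the minimum total weight of any directed path from i to j (possibly empty when i = j).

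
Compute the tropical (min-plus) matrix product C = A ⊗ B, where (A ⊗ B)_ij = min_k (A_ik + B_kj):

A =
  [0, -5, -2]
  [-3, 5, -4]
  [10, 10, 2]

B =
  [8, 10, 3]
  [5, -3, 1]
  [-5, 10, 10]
A ⊗ B =
  [-7, -8, -4]
  [-9, 2, 0]
  [-3, 7, 11]

Apply the min-plus product entry-by-entry:
  C[0][0] = min over k of (A[0][0] + B[0][0] = 0 + 8 = 8, A[0][1] + B[1][0] = -5 + 5 = 0, A[0][2] + B[2][0] = -2 + -5 = -7) = -7 (attained at k = 2)
  C[0][1] = min over k of (A[0][0] + B[0][1] = 0 + 10 = 10, A[0][1] + B[1][1] = -5 + -3 = -8, A[0][2] + B[2][1] = -2 + 10 = 8) = -8 (attained at k = 1)
  C[0][2] = min over k of (A[0][0] + B[0][2] = 0 + 3 = 3, A[0][1] + B[1][2] = -5 + 1 = -4, A[0][2] + B[2][2] = -2 + 10 = 8) = -4 (attained at k = 1)
  C[1][0] = min over k of (A[1][0] + B[0][0] = -3 + 8 = 5, A[1][1] + B[1][0] = 5 + 5 = 10, A[1][2] + B[2][0] = -4 + -5 = -9) = -9 (attained at k = 2)
  C[1][1] = min over k of (A[1][0] + B[0][1] = -3 + 10 = 7, A[1][1] + B[1][1] = 5 + -3 = 2, A[1][2] + B[2][1] = -4 + 10 = 6) = 2 (attained at k = 1)
  C[1][2] = min over k of (A[1][0] + B[0][2] = -3 + 3 = 0, A[1][1] + B[1][2] = 5 + 1 = 6, A[1][2] + B[2][2] = -4 + 10 = 6) = 0 (attained at k = 0)
  C[2][0] = min over k of (A[2][0] + B[0][0] = 10 + 8 = 18, A[2][1] + B[1][0] = 10 + 5 = 15, A[2][2] + B[2][0] = 2 + -5 = -3) = -3 (attained at k = 2)
  C[2][1] = min over k of (A[2][0] + B[0][1] = 10 + 10 = 20, A[2][1] + B[1][1] = 10 + -3 = 7, A[2][2] + B[2][1] = 2 + 10 = 12) = 7 (attained at k = 1)
  C[2][2] = min over k of (A[2][0] + B[0][2] = 10 + 3 = 13, A[2][1] + B[1][2] = 10 + 1 = 11, A[2][2] + B[2][2] = 2 + 10 = 12) = 11 (attained at k = 1)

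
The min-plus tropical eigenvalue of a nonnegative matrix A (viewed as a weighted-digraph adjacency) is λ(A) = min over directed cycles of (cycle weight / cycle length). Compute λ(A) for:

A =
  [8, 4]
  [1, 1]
λ(A) = 1

Enumerate directed cycles and compute their means (weight / length). Sample:
  cycle 0 → 0: weight = 8, length = 1, mean = 8/1 ≈ 8.000
  cycle 1 → 1: weight = 1, length = 1, mean = 1/1 ≈ 1.000
  cycle 0 → 1 → 0: weight = 5, length = 2, mean = 5/2 ≈ 2.500
  cycle 1 → 0 → 1: weight = 5, length = 2, mean = 5/2 ≈ 2.500
Minimum mean = 1.000, attained e.g. along the cycle 1 → 1 with weight 1 and length 1. So λ(A) = 1/1 = 1.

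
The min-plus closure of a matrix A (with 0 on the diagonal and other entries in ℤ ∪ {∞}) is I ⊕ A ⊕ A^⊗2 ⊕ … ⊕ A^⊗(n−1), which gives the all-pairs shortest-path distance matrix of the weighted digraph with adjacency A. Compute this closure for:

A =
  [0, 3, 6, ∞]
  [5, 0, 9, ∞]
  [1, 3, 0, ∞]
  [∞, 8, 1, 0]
Closure =
  [0, 3, 6, ∞]
  [5, 0, 9, ∞]
  [1, 3, 0, ∞]
  [2, 4, 1, 0]

This is the Floyd-Warshall all-pairs shortest-path computation. For each intermediate vertex k = 0, 1, …, 3, update dist[i][j] ← min(dist[i][j], dist[i][k] + dist[k][j]). The final matrix gives, for each (i, j), the minimum total weight of any directed path from i to j (possibly empty when i = j).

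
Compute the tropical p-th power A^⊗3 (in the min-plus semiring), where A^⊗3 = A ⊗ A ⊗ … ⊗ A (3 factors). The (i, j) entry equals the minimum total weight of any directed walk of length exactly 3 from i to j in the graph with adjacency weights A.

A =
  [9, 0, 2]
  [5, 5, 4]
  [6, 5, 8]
A^⊗3 =
  [10, 5, 7]
  [10, 10, 9]
  [11, 10, 10]

Each entry (A^⊗3)_ij equals the minimum over all length-3 walks i = v_0 → v_1 → … → v_3 = j of Σ_t A[v_t][v_{t+1}]. For example, for (i, j) = (0, 2) we minimise over 9 possible intermediate vertex sequences; the minimum is 7, attained along the walk 0 → 1 → 0 → 2.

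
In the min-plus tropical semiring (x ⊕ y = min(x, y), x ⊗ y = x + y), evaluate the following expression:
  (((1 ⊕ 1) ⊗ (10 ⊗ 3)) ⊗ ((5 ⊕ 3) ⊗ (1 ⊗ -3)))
(((1 ⊕ 1) ⊗ (10 ⊗ 3)) ⊗ ((5 ⊕ 3) ⊗ (1 ⊗ -3))) = 15

Expand innermost to outermost. Recall ⊕ takes the minimum of its arguments and ⊗ takes their sum. Working out the expression (((1 ⊕ 1) ⊗ (10 ⊗ 3)) ⊗ ((5 ⊕ 3) ⊗ (1 ⊗ -3))) gives 15.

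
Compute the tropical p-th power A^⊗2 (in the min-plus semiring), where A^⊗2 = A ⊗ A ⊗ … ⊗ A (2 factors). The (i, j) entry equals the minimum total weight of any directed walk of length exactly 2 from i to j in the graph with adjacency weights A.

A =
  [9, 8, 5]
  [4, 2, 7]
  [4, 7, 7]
A^⊗2 =
  [9, 10, 12]
  [6, 4, 9]
  [11, 9, 9]

Each entry (A^⊗2)_ij equals the minimum over all length-2 walks i = v_0 → v_1 → … → v_2 = j of Σ_t A[v_t][v_{t+1}]. For example, for (i, j) = (0, 2) we minimise over 3 possible intermediate vertex sequences; the minimum is 12, attained along the walk 0 → 2 → 2.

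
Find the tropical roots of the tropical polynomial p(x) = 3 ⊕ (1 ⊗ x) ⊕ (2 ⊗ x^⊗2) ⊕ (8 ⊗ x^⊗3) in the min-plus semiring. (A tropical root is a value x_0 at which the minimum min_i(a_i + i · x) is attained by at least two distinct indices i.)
Roots: {-6, -1, 2}

Each tropical root is a break point of the lower envelope of the lines y = a_i + i · x (there are 4 lines, with slopes 0, 1, ..., 3). Only the lines that attain the minimum somewhere contribute to roots; other lines are dominated. Here the surviving (envelope) indices are i = 3, i = 2, i = 1, i = 0.
Intersections between consecutive envelope lines give the roots: for adjacent envelope indices i < j the intersection is x = (a_i − a_j) / (j − i). Reading off the sorted break points: {-6, -1, 2}.
Verification: at each break x_0, at least two indices attain the minimum of min_i(a_i + i · x_0).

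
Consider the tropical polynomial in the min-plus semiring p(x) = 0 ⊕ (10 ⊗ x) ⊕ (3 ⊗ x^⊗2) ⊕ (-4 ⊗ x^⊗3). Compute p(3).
p(3) = 0

A tropical monomial a ⊗ x^⊗i evaluates to a + i · x. Evaluating each term at x = 3:
  Term 0 contributes 0 + 0 · 3 = 0
  Term 1 contributes 10 + 1 · 3 = 13
  Term 2 contributes 3 + 2 · 3 = 9
  Term 3 contributes -4 + 3 · 3 = 5
p(3) = ⊕ of these = min[0, 13, 9, 5] = 0.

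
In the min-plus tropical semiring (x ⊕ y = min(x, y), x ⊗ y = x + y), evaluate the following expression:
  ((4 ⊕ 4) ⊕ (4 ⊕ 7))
((4 ⊕ 4) ⊕ (4 ⊕ 7)) = 4

Expand innermost to outermost. Recall ⊕ takes the minimum of its arguments and ⊗ takes their sum. Working out the expression ((4 ⊕ 4) ⊕ (4 ⊕ 7)) gives 4.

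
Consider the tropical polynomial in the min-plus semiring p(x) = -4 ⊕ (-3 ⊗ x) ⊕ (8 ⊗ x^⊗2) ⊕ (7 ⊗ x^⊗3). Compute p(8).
p(8) = -4

A tropical monomial a ⊗ x^⊗i evaluates to a + i · x. Evaluating each term at x = 8:
  Term 0 contributes -4 + 0 · 8 = -4
  Term 1 contributes -3 + 1 · 8 = 5
  Term 2 contributes 8 + 2 · 8 = 24
  Term 3 contributes 7 + 3 · 8 = 31
p(8) = ⊕ of these = min[-4, 5, 24, 31] = -4.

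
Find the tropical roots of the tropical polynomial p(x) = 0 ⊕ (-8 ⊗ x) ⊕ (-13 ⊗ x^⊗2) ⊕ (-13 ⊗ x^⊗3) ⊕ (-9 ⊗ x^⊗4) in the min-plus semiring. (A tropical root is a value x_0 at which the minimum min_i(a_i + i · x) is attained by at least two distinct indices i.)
Roots: {-4, 0, 5, 8}

Each tropical root is a break point of the lower envelope of the lines y = a_i + i · x (there are 5 lines, with slopes 0, 1, ..., 4). Only the lines that attain the minimum somewhere contribute to roots; other lines are dominated. Here the surviving (envelope) indices are i = 4, i = 3, i = 2, i = 1, i = 0.
Intersections between consecutive envelope lines give the roots: for adjacent envelope indices i < j the intersection is x = (a_i − a_j) / (j − i). Reading off the sorted break points: {-4, 0, 5, 8}.
Verification: at each break x_0, at least two indices attain the minimum of min_i(a_i + i · x_0).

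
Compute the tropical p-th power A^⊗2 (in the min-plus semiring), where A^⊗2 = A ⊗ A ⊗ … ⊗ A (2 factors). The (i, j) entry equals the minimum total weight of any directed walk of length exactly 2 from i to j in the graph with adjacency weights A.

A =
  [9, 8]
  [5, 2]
A^⊗2 =
  [13, 10]
  [7, 4]

Each entry (A^⊗2)_ij equals the minimum over all length-2 walks i = v_0 → v_1 → … → v_2 = j of Σ_t A[v_t][v_{t+1}]. For example, for (i, j) = (0, 1) we minimise over 2 possible intermediate vertex sequences; the minimum is 10, attained along the walk 0 → 1 → 1.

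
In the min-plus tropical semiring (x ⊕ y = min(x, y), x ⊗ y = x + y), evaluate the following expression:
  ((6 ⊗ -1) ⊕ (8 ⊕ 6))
((6 ⊗ -1) ⊕ (8 ⊕ 6)) = 5

Expand innermost to outermost. Recall ⊕ takes the minimum of its arguments and ⊗ takes their sum. Working out the expression ((6 ⊗ -1) ⊕ (8 ⊕ 6)) gives 5.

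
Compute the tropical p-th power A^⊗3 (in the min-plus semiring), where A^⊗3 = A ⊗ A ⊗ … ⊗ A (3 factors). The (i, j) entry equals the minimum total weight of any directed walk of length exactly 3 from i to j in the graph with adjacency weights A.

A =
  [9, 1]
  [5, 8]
A^⊗3 =
  [14, 7]
  [11, 14]

Each entry (A^⊗3)_ij equals the minimum over all length-3 walks i = v_0 → v_1 → … → v_3 = j of Σ_t A[v_t][v_{t+1}]. For example, for (i, j) = (0, 1) we minimise over 4 possible intermediate vertex sequences; the minimum is 7, attained along the walk 0 → 1 → 0 → 1.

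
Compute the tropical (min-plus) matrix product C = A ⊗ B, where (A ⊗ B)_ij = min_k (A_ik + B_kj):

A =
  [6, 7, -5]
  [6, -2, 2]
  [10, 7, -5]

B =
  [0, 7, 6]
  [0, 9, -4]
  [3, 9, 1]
A ⊗ B =
  [-2, 4, -4]
  [-2, 7, -6]
  [-2, 4, -4]

Apply the min-plus product entry-by-entry:
  C[0][0] = min over k of (A[0][0] + B[0][0] = 6 + 0 = 6, A[0][1] + B[1][0] = 7 + 0 = 7, A[0][2] + B[2][0] = -5 + 3 = -2) = -2 (attained at k = 2)
  C[0][1] = min over k of (A[0][0] + B[0][1] = 6 + 7 = 13, A[0][1] + B[1][1] = 7 + 9 = 16, A[0][2] + B[2][1] = -5 + 9 = 4) = 4 (attained at k = 2)
  C[0][2] = min over k of (A[0][0] + B[0][2] = 6 + 6 = 12, A[0][1] + B[1][2] = 7 + -4 = 3, A[0][2] + B[2][2] = -5 + 1 = -4) = -4 (attained at k = 2)
  C[1][0] = min over k of (A[1][0] + B[0][0] = 6 + 0 = 6, A[1][1] + B[1][0] = -2 + 0 = -2, A[1][2] + B[2][0] = 2 + 3 = 5) = -2 (attained at k = 1)
  C[1][1] = min over k of (A[1][0] + B[0][1] = 6 + 7 = 13, A[1][1] + B[1][1] = -2 + 9 = 7, A[1][2] + B[2][1] = 2 + 9 = 11) = 7 (attained at k = 1)
  C[1][2] = min over k of (A[1][0] + B[0][2] = 6 + 6 = 12, A[1][1] + B[1][2] = -2 + -4 = -6, A[1][2] + B[2][2] = 2 + 1 = 3) = -6 (attained at k = 1)
  C[2][0] = min over k of (A[2][0] + B[0][0] = 10 + 0 = 10, A[2][1] + B[1][0] = 7 + 0 = 7, A[2][2] + B[2][0] = -5 + 3 = -2) = -2 (attained at k = 2)
  C[2][1] = min over k of (A[2][0] + B[0][1] = 10 + 7 = 17, A[2][1] + B[1][1] = 7 + 9 = 16, A[2][2] + B[2][1] = -5 + 9 = 4) = 4 (attained at k = 2)
  C[2][2] = min over k of (A[2][0] + B[0][2] = 10 + 6 = 16, A[2][1] + B[1][2] = 7 + -4 = 3, A[2][2] + B[2][2] = -5 + 1 = -4) = -4 (attained at k = 2)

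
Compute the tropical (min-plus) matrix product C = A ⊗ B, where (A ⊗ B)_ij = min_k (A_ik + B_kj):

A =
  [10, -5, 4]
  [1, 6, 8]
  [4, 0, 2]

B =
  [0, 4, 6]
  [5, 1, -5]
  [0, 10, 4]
A ⊗ B =
  [0, -4, -10]
  [1, 5, 1]
  [2, 1, -5]

Apply the min-plus product entry-by-entry:
  C[0][0] = min over k of (A[0][0] + B[0][0] = 10 + 0 = 10, A[0][1] + B[1][0] = -5 + 5 = 0, A[0][2] + B[2][0] = 4 + 0 = 4) = 0 (attained at k = 1)
  C[0][1] = min over k of (A[0][0] + B[0][1] = 10 + 4 = 14, A[0][1] + B[1][1] = -5 + 1 = -4, A[0][2] + B[2][1] = 4 + 10 = 14) = -4 (attained at k = 1)
  C[0][2] = min over k of (A[0][0] + B[0][2] = 10 + 6 = 16, A[0][1] + B[1][2] = -5 + -5 = -10, A[0][2] + B[2][2] = 4 + 4 = 8) = -10 (attained at k = 1)
  C[1][0] = min over k of (A[1][0] + B[0][0] = 1 + 0 = 1, A[1][1] + B[1][0] = 6 + 5 = 11, A[1][2] + B[2][0] = 8 + 0 = 8) = 1 (attained at k = 0)
  C[1][1] = min over k of (A[1][0] + B[0][1] = 1 + 4 = 5, A[1][1] + B[1][1] = 6 + 1 = 7, A[1][2] + B[2][1] = 8 + 10 = 18) = 5 (attained at k = 0)
  C[1][2] = min over k of (A[1][0] + B[0][2] = 1 + 6 = 7, A[1][1] + B[1][2] = 6 + -5 = 1, A[1][2] + B[2][2] = 8 + 4 = 12) = 1 (attained at k = 1)
  C[2][0] = min over k of (A[2][0] + B[0][0] = 4 + 0 = 4, A[2][1] + B[1][0] = 0 + 5 = 5, A[2][2] + B[2][0] = 2 + 0 = 2) = 2 (attained at k = 2)
  C[2][1] = min over k of (A[2][0] + B[0][1] = 4 + 4 = 8, A[2][1] + B[1][1] = 0 + 1 = 1, A[2][2] + B[2][1] = 2 + 10 = 12) = 1 (attained at k = 1)
  C[2][2] = min over k of (A[2][0] + B[0][2] = 4 + 6 = 10, A[2][1] + B[1][2] = 0 + -5 = -5, A[2][2] + B[2][2] = 2 + 4 = 6) = -5 (attained at k = 1)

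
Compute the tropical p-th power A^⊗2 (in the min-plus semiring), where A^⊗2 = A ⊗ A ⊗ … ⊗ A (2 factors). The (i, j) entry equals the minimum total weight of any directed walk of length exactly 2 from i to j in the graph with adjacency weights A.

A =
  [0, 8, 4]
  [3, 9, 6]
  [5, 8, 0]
A^⊗2 =
  [0, 8, 4]
  [3, 11, 6]
  [5, 8, 0]

Each entry (A^⊗2)_ij equals the minimum over all length-2 walks i = v_0 → v_1 → … → v_2 = j of Σ_t A[v_t][v_{t+1}]. For example, for (i, j) = (0, 2) we minimise over 3 possible intermediate vertex sequences; the minimum is 4, attained along the walk 0 → 0 → 2.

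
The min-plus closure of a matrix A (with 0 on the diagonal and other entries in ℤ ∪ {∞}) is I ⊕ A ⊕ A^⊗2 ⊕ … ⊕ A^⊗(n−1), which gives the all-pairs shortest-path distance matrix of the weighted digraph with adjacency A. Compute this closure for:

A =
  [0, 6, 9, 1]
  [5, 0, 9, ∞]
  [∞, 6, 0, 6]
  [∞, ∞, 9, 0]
Closure =
  [0, 6, 9, 1]
  [5, 0, 9, 6]
  [11, 6, 0, 6]
  [20, 15, 9, 0]

This is the Floyd-Warshall all-pairs shortest-path computation. For each intermediate vertex k = 0, 1, …, 3, update dist[i][j] ← min(dist[i][j], dist[i][k] + dist[k][j]). The final matrix gives, for each (i, j), the minimum total weight of any directed path from i to j (possibly empty when i = j).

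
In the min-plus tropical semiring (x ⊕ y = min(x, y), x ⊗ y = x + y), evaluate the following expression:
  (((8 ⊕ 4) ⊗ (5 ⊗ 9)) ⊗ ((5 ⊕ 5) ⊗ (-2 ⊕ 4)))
(((8 ⊕ 4) ⊗ (5 ⊗ 9)) ⊗ ((5 ⊕ 5) ⊗ (-2 ⊕ 4))) = 21

Expand innermost to outermost. Recall ⊕ takes the minimum of its arguments and ⊗ takes their sum. Working out the expression (((8 ⊕ 4) ⊗ (5 ⊗ 9)) ⊗ ((5 ⊕ 5) ⊗ (-2 ⊕ 4))) gives 21.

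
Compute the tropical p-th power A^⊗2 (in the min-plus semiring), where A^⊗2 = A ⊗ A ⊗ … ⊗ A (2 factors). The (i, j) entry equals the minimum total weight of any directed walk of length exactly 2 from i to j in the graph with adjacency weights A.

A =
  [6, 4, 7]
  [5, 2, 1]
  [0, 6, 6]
A^⊗2 =
  [7, 6, 5]
  [1, 4, 3]
  [6, 4, 7]

Each entry (A^⊗2)_ij equals the minimum over all length-2 walks i = v_0 → v_1 → … → v_2 = j of Σ_t A[v_t][v_{t+1}]. For example, for (i, j) = (0, 2) we minimise over 3 possible intermediate vertex sequences; the minimum is 5, attained along the walk 0 → 1 → 2.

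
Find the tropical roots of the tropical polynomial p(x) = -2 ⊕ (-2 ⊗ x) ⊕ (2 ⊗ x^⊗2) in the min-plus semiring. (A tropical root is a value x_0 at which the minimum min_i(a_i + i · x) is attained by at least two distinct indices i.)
Roots: {-4, 0}

Each tropical root is a break point of the lower envelope of the lines y = a_i + i · x (there are 3 lines, with slopes 0, 1, ..., 2). Only the lines that attain the minimum somewhere contribute to roots; other lines are dominated. Here the surviving (envelope) indices are i = 2, i = 1, i = 0.
Intersections between consecutive envelope lines give the roots: for adjacent envelope indices i < j the intersection is x = (a_i − a_j) / (j − i). Reading off the sorted break points: {-4, 0}.
Verification: at each break x_0, at least two indices attain the minimum of min_i(a_i + i · x_0).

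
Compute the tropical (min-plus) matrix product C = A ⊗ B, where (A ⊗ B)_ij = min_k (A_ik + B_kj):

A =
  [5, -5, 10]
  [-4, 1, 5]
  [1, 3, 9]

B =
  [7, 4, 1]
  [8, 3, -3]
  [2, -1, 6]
A ⊗ B =
  [3, -2, -8]
  [3, 0, -3]
  [8, 5, 0]

Apply the min-plus product entry-by-entry:
  C[0][0] = min over k of (A[0][0] + B[0][0] = 5 + 7 = 12, A[0][1] + B[1][0] = -5 + 8 = 3, A[0][2] + B[2][0] = 10 + 2 = 12) = 3 (attained at k = 1)
  C[0][1] = min over k of (A[0][0] + B[0][1] = 5 + 4 = 9, A[0][1] + B[1][1] = -5 + 3 = -2, A[0][2] + B[2][1] = 10 + -1 = 9) = -2 (attained at k = 1)
  C[0][2] = min over k of (A[0][0] + B[0][2] = 5 + 1 = 6, A[0][1] + B[1][2] = -5 + -3 = -8, A[0][2] + B[2][2] = 10 + 6 = 16) = -8 (attained at k = 1)
  C[1][0] = min over k of (A[1][0] + B[0][0] = -4 + 7 = 3, A[1][1] + B[1][0] = 1 + 8 = 9, A[1][2] + B[2][0] = 5 + 2 = 7) = 3 (attained at k = 0)
  C[1][1] = min over k of (A[1][0] + B[0][1] = -4 + 4 = 0, A[1][1] + B[1][1] = 1 + 3 = 4, A[1][2] + B[2][1] = 5 + -1 = 4) = 0 (attained at k = 0)
  C[1][2] = min over k of (A[1][0] + B[0][2] = -4 + 1 = -3, A[1][1] + B[1][2] = 1 + -3 = -2, A[1][2] + B[2][2] = 5 + 6 = 11) = -3 (attained at k = 0)
  C[2][0] = min over k of (A[2][0] + B[0][0] = 1 + 7 = 8, A[2][1] + B[1][0] = 3 + 8 = 11, A[2][2] + B[2][0] = 9 + 2 = 11) = 8 (attained at k = 0)
  C[2][1] = min over k of (A[2][0] + B[0][1] = 1 + 4 = 5, A[2][1] + B[1][1] = 3 + 3 = 6, A[2][2] + B[2][1] = 9 + -1 = 8) = 5 (attained at k = 0)
  C[2][2] = min over k of (A[2][0] + B[0][2] = 1 + 1 = 2, A[2][1] + B[1][2] = 3 + -3 = 0, A[2][2] + B[2][2] = 9 + 6 = 15) = 0 (attained at k = 1)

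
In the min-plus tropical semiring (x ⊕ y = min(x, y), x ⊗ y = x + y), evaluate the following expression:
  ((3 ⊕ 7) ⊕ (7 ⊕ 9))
((3 ⊕ 7) ⊕ (7 ⊕ 9)) = 3

Expand innermost to outermost. Recall ⊕ takes the minimum of its arguments and ⊗ takes their sum. Working out the expression ((3 ⊕ 7) ⊕ (7 ⊕ 9)) gives 3.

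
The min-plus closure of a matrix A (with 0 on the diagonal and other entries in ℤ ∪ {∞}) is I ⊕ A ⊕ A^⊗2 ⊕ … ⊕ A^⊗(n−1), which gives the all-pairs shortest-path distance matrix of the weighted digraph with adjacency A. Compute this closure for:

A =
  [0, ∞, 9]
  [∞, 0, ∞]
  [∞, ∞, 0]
Closure =
  [0, ∞, 9]
  [∞, 0, ∞]
  [∞, ∞, 0]

This is the Floyd-Warshall all-pairs shortest-path computation. For each intermediate vertex k = 0, 1, …, 2, update dist[i][j] ← min(dist[i][j], dist[i][k] + dist[k][j]). The final matrix gives, for each (i, j), the minimum total weight of any directed path from i to j (possibly empty when i = j).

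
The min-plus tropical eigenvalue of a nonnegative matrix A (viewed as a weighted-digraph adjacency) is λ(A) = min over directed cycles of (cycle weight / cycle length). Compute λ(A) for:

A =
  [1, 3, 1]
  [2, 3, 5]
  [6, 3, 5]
λ(A) = 1

Enumerate directed cycles and compute their means (weight / length). Sample:
  cycle 0 → 0: weight = 1, length = 1, mean = 1/1 ≈ 1.000
  cycle 1 → 1: weight = 3, length = 1, mean = 3/1 ≈ 3.000
  cycle 2 → 2: weight = 5, length = 1, mean = 5/1 ≈ 5.000
  cycle 0 → 1 → 0: weight = 5, length = 2, mean = 5/2 ≈ 2.500
  cycle 0 → 2 → 0: weight = 7, length = 2, mean = 7/2 ≈ 3.500
  cycle 1 → 0 → 1: weight = 5, length = 2, mean = 5/2 ≈ 2.500
Minimum mean = 1.000, attained e.g. along the cycle 0 → 0 with weight 1 and length 1. So λ(A) = 1/1 = 1.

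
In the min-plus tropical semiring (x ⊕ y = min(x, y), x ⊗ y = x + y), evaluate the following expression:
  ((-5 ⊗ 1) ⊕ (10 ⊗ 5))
((-5 ⊗ 1) ⊕ (10 ⊗ 5)) = -4

Expand innermost to outermost. Recall ⊕ takes the minimum of its arguments and ⊗ takes their sum. Working out the expression ((-5 ⊗ 1) ⊕ (10 ⊗ 5)) gives -4.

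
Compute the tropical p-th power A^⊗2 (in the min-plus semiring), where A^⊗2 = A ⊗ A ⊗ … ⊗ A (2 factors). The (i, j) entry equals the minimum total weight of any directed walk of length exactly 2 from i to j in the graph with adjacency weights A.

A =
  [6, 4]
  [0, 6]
A^⊗2 =
  [4, 10]
  [6, 4]

Each entry (A^⊗2)_ij equals the minimum over all length-2 walks i = v_0 → v_1 → … → v_2 = j of Σ_t A[v_t][v_{t+1}]. For example, for (i, j) = (0, 1) we minimise over 2 possible intermediate vertex sequences; the minimum is 10, attained along the walk 0 → 0 → 1.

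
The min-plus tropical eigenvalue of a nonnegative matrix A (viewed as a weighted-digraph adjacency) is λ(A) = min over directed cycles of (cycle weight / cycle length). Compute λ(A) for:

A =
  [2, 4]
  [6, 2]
λ(A) = 2

Enumerate directed cycles and compute their means (weight / length). Sample:
  cycle 0 → 0: weight = 2, length = 1, mean = 2/1 ≈ 2.000
  cycle 1 → 1: weight = 2, length = 1, mean = 2/1 ≈ 2.000
  cycle 0 → 1 → 0: weight = 10, length = 2, mean = 10/2 ≈ 5.000
  cycle 1 → 0 → 1: weight = 10, length = 2, mean = 10/2 ≈ 5.000
Minimum mean = 2.000, attained e.g. along the cycle 0 → 0 with weight 2 and length 1. So λ(A) = 2/1 = 2.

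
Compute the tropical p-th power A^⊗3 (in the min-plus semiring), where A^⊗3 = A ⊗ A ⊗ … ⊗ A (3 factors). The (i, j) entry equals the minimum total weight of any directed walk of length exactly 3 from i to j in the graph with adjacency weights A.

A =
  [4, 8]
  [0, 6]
A^⊗3 =
  [12, 16]
  [8, 12]

Each entry (A^⊗3)_ij equals the minimum over all length-3 walks i = v_0 → v_1 → … → v_3 = j of Σ_t A[v_t][v_{t+1}]. For example, for (i, j) = (0, 1) we minimise over 4 possible intermediate vertex sequences; the minimum is 16, attained along the walk 0 → 0 → 0 → 1.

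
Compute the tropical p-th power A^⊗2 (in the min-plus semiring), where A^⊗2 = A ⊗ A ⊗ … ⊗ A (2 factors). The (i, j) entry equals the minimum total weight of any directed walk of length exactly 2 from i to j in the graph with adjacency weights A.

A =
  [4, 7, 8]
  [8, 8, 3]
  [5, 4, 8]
A^⊗2 =
  [8, 11, 10]
  [8, 7, 11]
  [9, 12, 7]

Each entry (A^⊗2)_ij equals the minimum over all length-2 walks i = v_0 → v_1 → … → v_2 = j of Σ_t A[v_t][v_{t+1}]. For example, for (i, j) = (0, 2) we minimise over 3 possible intermediate vertex sequences; the minimum is 10, attained along the walk 0 → 1 → 2.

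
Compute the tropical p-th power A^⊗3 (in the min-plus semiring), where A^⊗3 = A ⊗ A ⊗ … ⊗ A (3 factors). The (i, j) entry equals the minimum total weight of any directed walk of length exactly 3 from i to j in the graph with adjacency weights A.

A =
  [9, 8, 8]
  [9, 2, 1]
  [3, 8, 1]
A^⊗3 =
  [12, 12, 10]
  [5, 6, 3]
  [5, 10, 3]

Each entry (A^⊗3)_ij equals the minimum over all length-3 walks i = v_0 → v_1 → … → v_3 = j of Σ_t A[v_t][v_{t+1}]. For example, for (i, j) = (0, 2) we minimise over 9 possible intermediate vertex sequences; the minimum is 10, attained along the walk 0 → 1 → 2 → 2.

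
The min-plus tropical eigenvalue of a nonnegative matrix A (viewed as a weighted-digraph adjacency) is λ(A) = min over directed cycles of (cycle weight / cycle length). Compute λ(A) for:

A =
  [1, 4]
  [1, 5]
λ(A) = 1

Enumerate directed cycles and compute their means (weight / length). Sample:
  cycle 0 → 0: weight = 1, length = 1, mean = 1/1 ≈ 1.000
  cycle 1 → 1: weight = 5, length = 1, mean = 5/1 ≈ 5.000
  cycle 0 → 1 → 0: weight = 5, length = 2, mean = 5/2 ≈ 2.500
  cycle 1 → 0 → 1: weight = 5, length = 2, mean = 5/2 ≈ 2.500
Minimum mean = 1.000, attained e.g. along the cycle 0 → 0 with weight 1 and length 1. So λ(A) = 1/1 = 1.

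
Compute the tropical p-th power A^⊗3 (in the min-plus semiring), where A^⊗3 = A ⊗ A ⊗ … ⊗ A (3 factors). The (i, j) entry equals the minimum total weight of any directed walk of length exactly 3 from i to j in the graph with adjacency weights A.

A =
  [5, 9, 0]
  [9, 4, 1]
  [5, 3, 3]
A^⊗3 =
  [8, 6, 4]
  [9, 7, 5]
  [9, 7, 7]

Each entry (A^⊗3)_ij equals the minimum over all length-3 walks i = v_0 → v_1 → … → v_3 = j of Σ_t A[v_t][v_{t+1}]. For example, for (i, j) = (0, 2) we minimise over 9 possible intermediate vertex sequences; the minimum is 4, attained along the walk 0 → 2 → 1 → 2.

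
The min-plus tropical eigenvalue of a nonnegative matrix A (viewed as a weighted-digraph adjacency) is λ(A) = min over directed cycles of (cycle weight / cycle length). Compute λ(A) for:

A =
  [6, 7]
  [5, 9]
λ(A) = 6

Enumerate directed cycles and compute their means (weight / length). Sample:
  cycle 0 → 0: weight = 6, length = 1, mean = 6/1 ≈ 6.000
  cycle 1 → 1: weight = 9, length = 1, mean = 9/1 ≈ 9.000
  cycle 0 → 1 → 0: weight = 12, length = 2, mean = 12/2 ≈ 6.000
  cycle 1 → 0 → 1: weight = 12, length = 2, mean = 12/2 ≈ 6.000
Minimum mean = 6.000, attained e.g. along the cycle 0 → 0 with weight 6 and length 1. So λ(A) = 6/1 = 6.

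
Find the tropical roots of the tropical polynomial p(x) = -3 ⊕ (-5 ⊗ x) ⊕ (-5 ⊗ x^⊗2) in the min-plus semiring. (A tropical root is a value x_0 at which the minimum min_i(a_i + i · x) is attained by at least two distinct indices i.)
Roots: {0, 2}

Each tropical root is a break point of the lower envelope of the lines y = a_i + i · x (there are 3 lines, with slopes 0, 1, ..., 2). Only the lines that attain the minimum somewhere contribute to roots; other lines are dominated. Here the surviving (envelope) indices are i = 2, i = 1, i = 0.
Intersections between consecutive envelope lines give the roots: for adjacent envelope indices i < j the intersection is x = (a_i − a_j) / (j − i). Reading off the sorted break points: {0, 2}.
Verification: at each break x_0, at least two indices attain the minimum of min_i(a_i + i · x_0).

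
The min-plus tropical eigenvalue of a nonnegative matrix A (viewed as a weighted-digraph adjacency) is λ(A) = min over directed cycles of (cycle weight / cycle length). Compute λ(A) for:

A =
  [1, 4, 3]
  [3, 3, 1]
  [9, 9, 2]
λ(A) = 1

Enumerate directed cycles and compute their means (weight / length). Sample:
  cycle 0 → 0: weight = 1, length = 1, mean = 1/1 ≈ 1.000
  cycle 1 → 1: weight = 3, length = 1, mean = 3/1 ≈ 3.000
  cycle 2 → 2: weight = 2, length = 1, mean = 2/1 ≈ 2.000
  cycle 0 → 1 → 0: weight = 7, length = 2, mean = 7/2 ≈ 3.500
  cycle 0 → 2 → 0: weight = 12, length = 2, mean = 12/2 ≈ 6.000
  cycle 1 → 0 → 1: weight = 7, length = 2, mean = 7/2 ≈ 3.500
Minimum mean = 1.000, attained e.g. along the cycle 0 → 0 with weight 1 and length 1. So λ(A) = 1/1 = 1.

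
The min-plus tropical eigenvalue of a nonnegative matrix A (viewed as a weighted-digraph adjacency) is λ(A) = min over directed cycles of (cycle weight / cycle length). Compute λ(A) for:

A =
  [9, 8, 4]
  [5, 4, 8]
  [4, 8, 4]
λ(A) = 4

Enumerate directed cycles and compute their means (weight / length). Sample:
  cycle 0 → 0: weight = 9, length = 1, mean = 9/1 ≈ 9.000
  cycle 1 → 1: weight = 4, length = 1, mean = 4/1 ≈ 4.000
  cycle 2 → 2: weight = 4, length = 1, mean = 4/1 ≈ 4.000
  cycle 0 → 1 → 0: weight = 13, length = 2, mean = 13/2 ≈ 6.500
  cycle 0 → 2 → 0: weight = 8, length = 2, mean = 8/2 ≈ 4.000
  cycle 1 → 0 → 1: weight = 13, length = 2, mean = 13/2 ≈ 6.500
Minimum mean = 4.000, attained e.g. along the cycle 1 → 1 with weight 4 and length 1. So λ(A) = 4/1 = 4.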